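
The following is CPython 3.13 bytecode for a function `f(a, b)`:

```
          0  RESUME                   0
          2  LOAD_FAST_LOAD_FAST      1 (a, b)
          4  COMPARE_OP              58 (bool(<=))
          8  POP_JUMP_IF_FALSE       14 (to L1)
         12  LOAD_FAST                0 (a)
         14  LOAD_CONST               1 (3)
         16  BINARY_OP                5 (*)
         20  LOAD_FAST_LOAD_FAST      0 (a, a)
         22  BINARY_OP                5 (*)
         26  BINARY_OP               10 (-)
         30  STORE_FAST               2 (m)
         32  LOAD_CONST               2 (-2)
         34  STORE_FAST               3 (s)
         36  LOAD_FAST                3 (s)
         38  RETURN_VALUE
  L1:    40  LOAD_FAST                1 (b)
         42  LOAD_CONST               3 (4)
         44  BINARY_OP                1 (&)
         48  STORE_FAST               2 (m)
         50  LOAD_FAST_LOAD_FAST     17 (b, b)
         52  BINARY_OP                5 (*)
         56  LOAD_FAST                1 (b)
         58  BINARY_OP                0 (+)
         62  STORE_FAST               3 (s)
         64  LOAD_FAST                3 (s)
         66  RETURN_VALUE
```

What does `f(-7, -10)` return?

LOAD_FAST_LOAD_FAST a,b → push -7,-10. Stack: [-7, -10]
COMPARE_OP bool(<=) → -7 vs -10 = False. Stack: [False]
POP_JUMP_IF_FALSE → pop False; jump. Stack: []
LOAD_FAST b → push -10. Stack: [-10]
LOAD_CONST → push 4. Stack: [-10, 4]
BINARY_OP & → -10 & 4 = 4. Stack: [4]
STORE_FAST m → m=4. Stack: []
LOAD_FAST_LOAD_FAST b,b → push -10,-10. Stack: [-10, -10]
BINARY_OP * → -10 * -10 = 100. Stack: [100]
LOAD_FAST b → push -10. Stack: [100, -10]
BINARY_OP + → 100 + -10 = 90. Stack: [90]
STORE_FAST s → s=90. Stack: []
LOAD_FAST s → push 90. Stack: [90]
RETURN_VALUE → return 90.

90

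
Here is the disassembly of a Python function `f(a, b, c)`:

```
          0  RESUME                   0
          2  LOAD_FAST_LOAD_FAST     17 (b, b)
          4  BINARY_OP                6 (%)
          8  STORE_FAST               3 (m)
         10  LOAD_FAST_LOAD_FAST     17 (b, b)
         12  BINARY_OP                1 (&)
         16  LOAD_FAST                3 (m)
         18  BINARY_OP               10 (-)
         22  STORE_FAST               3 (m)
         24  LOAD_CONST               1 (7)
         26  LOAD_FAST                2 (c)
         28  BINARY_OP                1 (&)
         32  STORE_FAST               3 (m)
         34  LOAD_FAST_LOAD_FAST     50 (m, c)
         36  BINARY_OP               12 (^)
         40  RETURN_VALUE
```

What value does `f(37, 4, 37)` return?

32

LOAD_FAST_LOAD_FAST b,b → push 4,4. Stack: [4, 4]
BINARY_OP % → 4 % 4 = 0. Stack: [0]
STORE_FAST m → m=0. Stack: []
LOAD_FAST_LOAD_FAST b,b → push 4,4. Stack: [4, 4]
BINARY_OP & → 4 & 4 = 4. Stack: [4]
LOAD_FAST m → push 0. Stack: [4, 0]
BINARY_OP - → 4 - 0 = 4. Stack: [4]
STORE_FAST m → m=4. Stack: []
LOAD_CONST → push 7. Stack: [7]
LOAD_FAST c → push 37. Stack: [7, 37]
BINARY_OP & → 7 & 37 = 5. Stack: [5]
STORE_FAST m → m=5. Stack: []
LOAD_FAST_LOAD_FAST m,c → push 5,37. Stack: [5, 37]
BINARY_OP ^ → 5 ^ 37 = 32. Stack: [32]
RETURN_VALUE → return 32.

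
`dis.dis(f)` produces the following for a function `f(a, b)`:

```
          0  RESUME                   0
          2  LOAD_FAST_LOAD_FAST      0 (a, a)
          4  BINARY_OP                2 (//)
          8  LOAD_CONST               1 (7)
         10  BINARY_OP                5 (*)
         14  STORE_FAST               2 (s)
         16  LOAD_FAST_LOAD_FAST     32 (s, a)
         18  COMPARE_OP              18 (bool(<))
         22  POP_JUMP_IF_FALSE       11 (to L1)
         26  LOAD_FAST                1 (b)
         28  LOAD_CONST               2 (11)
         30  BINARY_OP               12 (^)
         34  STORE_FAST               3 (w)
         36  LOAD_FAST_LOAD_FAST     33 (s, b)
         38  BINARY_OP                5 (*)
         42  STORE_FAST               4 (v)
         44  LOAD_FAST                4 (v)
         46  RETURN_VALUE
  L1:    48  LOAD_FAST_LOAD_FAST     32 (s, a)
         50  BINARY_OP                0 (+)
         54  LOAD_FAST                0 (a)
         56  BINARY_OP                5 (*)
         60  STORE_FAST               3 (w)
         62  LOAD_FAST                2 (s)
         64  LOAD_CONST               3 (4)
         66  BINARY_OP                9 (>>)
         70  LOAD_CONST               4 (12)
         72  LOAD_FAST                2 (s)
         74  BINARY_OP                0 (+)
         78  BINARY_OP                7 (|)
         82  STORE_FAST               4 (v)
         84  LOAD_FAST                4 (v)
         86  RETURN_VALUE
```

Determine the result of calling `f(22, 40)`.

LOAD_FAST_LOAD_FAST a,a → push 22,22. Stack: [22, 22]
BINARY_OP // → 22 // 22 = 1. Stack: [1]
LOAD_CONST → push 7. Stack: [1, 7]
BINARY_OP * → 1 * 7 = 7. Stack: [7]
STORE_FAST s → s=7. Stack: []
LOAD_FAST_LOAD_FAST s,a → push 7,22. Stack: [7, 22]
COMPARE_OP bool(<) → 7 vs 22 = True. Stack: [True]
POP_JUMP_IF_FALSE → pop True; no jump. Stack: []
LOAD_FAST b → push 40. Stack: [40]
LOAD_CONST → push 11. Stack: [40, 11]
BINARY_OP ^ → 40 ^ 11 = 35. Stack: [35]
STORE_FAST w → w=35. Stack: []
LOAD_FAST_LOAD_FAST s,b → push 7,40. Stack: [7, 40]
BINARY_OP * → 7 * 40 = 280. Stack: [280]
STORE_FAST v → v=280. Stack: []
LOAD_FAST v → push 280. Stack: [280]
RETURN_VALUE → return 280.

280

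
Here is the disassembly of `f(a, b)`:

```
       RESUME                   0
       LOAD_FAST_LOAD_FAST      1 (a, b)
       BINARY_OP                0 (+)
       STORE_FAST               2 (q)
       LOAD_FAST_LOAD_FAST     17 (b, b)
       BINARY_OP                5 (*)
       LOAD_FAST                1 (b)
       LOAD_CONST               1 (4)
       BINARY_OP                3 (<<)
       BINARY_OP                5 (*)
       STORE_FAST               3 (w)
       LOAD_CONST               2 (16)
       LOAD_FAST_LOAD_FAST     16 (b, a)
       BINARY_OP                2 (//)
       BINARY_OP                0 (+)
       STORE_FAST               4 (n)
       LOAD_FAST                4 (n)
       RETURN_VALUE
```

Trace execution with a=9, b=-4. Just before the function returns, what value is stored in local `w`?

-1024

LOAD_FAST_LOAD_FAST a,b → push 9,-4. Stack: [9, -4]
BINARY_OP + → 9 + -4 = 5. Stack: [5]
STORE_FAST q → q=5. Stack: []
LOAD_FAST_LOAD_FAST b,b → push -4,-4. Stack: [-4, -4]
BINARY_OP * → -4 * -4 = 16. Stack: [16]
LOAD_FAST b → push -4. Stack: [16, -4]
LOAD_CONST → push 4. Stack: [16, -4, 4]
BINARY_OP << → -4 << 4 = -64. Stack: [16, -64]
BINARY_OP * → 16 * -64 = -1024. Stack: [-1024]
STORE_FAST w → w=-1024. Stack: []
LOAD_CONST → push 16. Stack: [16]
LOAD_FAST_LOAD_FAST b,a → push -4,9. Stack: [16, -4, 9]
BINARY_OP // → -4 // 9 = -1. Stack: [16, -1]
BINARY_OP + → 16 + -1 = 15. Stack: [15]
STORE_FAST n → n=15. Stack: []
LOAD_FAST n → push 15. Stack: [15]
RETURN_VALUE → return 15.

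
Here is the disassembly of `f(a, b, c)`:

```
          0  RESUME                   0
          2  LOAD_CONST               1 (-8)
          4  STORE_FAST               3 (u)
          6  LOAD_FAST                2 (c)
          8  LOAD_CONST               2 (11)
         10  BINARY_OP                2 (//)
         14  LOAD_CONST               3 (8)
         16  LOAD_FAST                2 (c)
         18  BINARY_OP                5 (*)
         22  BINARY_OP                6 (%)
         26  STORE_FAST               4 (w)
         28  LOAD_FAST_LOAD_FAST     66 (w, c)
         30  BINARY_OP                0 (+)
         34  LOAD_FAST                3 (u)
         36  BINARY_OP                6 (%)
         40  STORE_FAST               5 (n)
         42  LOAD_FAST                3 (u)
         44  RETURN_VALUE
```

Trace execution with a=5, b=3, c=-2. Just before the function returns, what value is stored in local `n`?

-3

LOAD_CONST → push -8. Stack: [-8]
STORE_FAST u → u=-8. Stack: []
LOAD_FAST c → push -2. Stack: [-2]
LOAD_CONST → push 11. Stack: [-2, 11]
BINARY_OP // → -2 // 11 = -1. Stack: [-1]
LOAD_CONST → push 8. Stack: [-1, 8]
LOAD_FAST c → push -2. Stack: [-1, 8, -2]
BINARY_OP * → 8 * -2 = -16. Stack: [-1, -16]
BINARY_OP % → -1 % -16 = -1. Stack: [-1]
STORE_FAST w → w=-1. Stack: []
LOAD_FAST_LOAD_FAST w,c → push -1,-2. Stack: [-1, -2]
BINARY_OP + → -1 + -2 = -3. Stack: [-3]
LOAD_FAST u → push -8. Stack: [-3, -8]
BINARY_OP % → -3 % -8 = -3. Stack: [-3]
STORE_FAST n → n=-3. Stack: []
LOAD_FAST u → push -8. Stack: [-8]
RETURN_VALUE → return -8.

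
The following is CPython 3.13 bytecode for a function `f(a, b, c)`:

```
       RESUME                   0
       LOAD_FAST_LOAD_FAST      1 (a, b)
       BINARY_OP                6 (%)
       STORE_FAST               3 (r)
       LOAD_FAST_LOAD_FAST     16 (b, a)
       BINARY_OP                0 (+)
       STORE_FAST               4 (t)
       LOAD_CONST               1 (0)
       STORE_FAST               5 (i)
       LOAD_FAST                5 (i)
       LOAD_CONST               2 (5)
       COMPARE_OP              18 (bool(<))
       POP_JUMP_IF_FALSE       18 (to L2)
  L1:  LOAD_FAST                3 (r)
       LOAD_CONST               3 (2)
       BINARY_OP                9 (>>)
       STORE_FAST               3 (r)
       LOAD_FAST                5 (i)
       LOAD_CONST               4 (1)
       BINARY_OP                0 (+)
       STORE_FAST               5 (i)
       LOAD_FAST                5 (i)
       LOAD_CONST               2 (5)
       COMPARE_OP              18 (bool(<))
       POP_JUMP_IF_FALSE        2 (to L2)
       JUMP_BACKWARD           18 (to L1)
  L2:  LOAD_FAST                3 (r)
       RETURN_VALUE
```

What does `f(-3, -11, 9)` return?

-1

LOAD_FAST_LOAD_FAST a,b → push -3,-11
BINARY_OP % → -3 % -11 = -3
STORE_FAST r → r=-3
LOAD_FAST_LOAD_FAST b,a → push -11,-3
BINARY_OP + → -11 + -3 = -14
STORE_FAST t → t=-14
LOAD_CONST → push 0
STORE_FAST i → i=0
LOAD_FAST i → push 0
LOAD_CONST → push 5
COMPARE_OP bool(<) → 0 vs 5 = True
POP_JUMP_IF_FALSE → pop True; no jump
LOAD_FAST r → push -3
LOAD_CONST → push 2
BINARY_OP >> → -3 >> 2 = -1
STORE_FAST r → r=-1
LOAD_FAST i → push 0
LOAD_CONST → push 1
BINARY_OP + → 0 + 1 = 1
STORE_FAST i → i=1
LOAD_FAST i → push 1
LOAD_CONST → push 5
COMPARE_OP bool(<) → 1 vs 5 = True
POP_JUMP_IF_FALSE → pop True; no jump
LOAD_FAST r → push -1
LOAD_CONST → push 2
BINARY_OP >> → -1 >> 2 = -1
STORE_FAST r → r=-1
LOAD_FAST i → push 1
LOAD_CONST → push 1
BINARY_OP + → 1 + 1 = 2
STORE_FAST i → i=2
LOAD_FAST i → push 2
LOAD_CONST → push 5
COMPARE_OP bool(<) → 2 vs 5 = True
POP_JUMP_IF_FALSE → pop True; no jump
LOAD_FAST r → push -1
LOAD_CONST → push 2
BINARY_OP >> → -1 >> 2 = -1
STORE_FAST r → r=-1
LOAD_FAST i → push 2
LOAD_CONST → push 1
BINARY_OP + → 2 + 1 = 3
STORE_FAST i → i=3
LOAD_FAST i → push 3
LOAD_CONST → push 5
COMPARE_OP bool(<) → 3 vs 5 = True
POP_JUMP_IF_FALSE → pop True; no jump
LOAD_FAST r → push -1
LOAD_CONST → push 2
BINARY_OP >> → -1 >> 2 = -1
STORE_FAST r → r=-1
LOAD_FAST i → push 3
LOAD_CONST → push 1
BINARY_OP + → 3 + 1 = 4
STORE_FAST i → i=4
LOAD_FAST i → push 4
LOAD_CONST → push 5
COMPARE_OP bool(<) → 4 vs 5 = True
POP_JUMP_IF_FALSE → pop True; no jump
LOAD_FAST r → push -1
LOAD_CONST → push 2
BINARY_OP >> → -1 >> 2 = -1
STORE_FAST r → r=-1
LOAD_FAST i → push 4
LOAD_CONST → push 1
BINARY_OP + → 4 + 1 = 5
STORE_FAST i → i=5
LOAD_FAST i → push 5
LOAD_CONST → push 5
COMPARE_OP bool(<) → 5 vs 5 = False
POP_JUMP_IF_FALSE → pop False; jump
LOAD_FAST r → push -1
RETURN_VALUE → return -1.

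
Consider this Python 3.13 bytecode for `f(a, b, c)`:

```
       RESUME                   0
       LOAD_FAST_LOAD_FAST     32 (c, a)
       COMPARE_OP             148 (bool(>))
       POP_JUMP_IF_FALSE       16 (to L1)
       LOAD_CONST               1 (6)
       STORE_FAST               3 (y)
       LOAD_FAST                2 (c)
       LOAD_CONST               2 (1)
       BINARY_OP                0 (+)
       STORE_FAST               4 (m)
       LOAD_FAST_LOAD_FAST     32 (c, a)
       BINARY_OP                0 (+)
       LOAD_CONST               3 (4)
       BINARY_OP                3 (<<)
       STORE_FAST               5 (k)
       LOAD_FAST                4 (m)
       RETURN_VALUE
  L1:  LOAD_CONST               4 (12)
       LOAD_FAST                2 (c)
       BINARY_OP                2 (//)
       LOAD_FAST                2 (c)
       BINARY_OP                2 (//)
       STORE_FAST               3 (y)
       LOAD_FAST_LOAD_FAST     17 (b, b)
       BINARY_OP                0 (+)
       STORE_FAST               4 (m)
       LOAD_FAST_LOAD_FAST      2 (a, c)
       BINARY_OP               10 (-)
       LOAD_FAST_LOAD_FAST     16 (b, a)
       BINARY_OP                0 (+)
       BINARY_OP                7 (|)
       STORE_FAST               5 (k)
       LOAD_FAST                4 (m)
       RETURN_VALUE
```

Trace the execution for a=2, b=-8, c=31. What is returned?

32

LOAD_FAST_LOAD_FAST c,a → push 31,2. Stack: [31, 2]
COMPARE_OP bool(>) → 31 vs 2 = True. Stack: [True]
POP_JUMP_IF_FALSE → pop True; no jump. Stack: []
LOAD_CONST → push 6. Stack: [6]
STORE_FAST y → y=6. Stack: []
LOAD_FAST c → push 31. Stack: [31]
LOAD_CONST → push 1. Stack: [31, 1]
BINARY_OP + → 31 + 1 = 32. Stack: [32]
STORE_FAST m → m=32. Stack: []
LOAD_FAST_LOAD_FAST c,a → push 31,2. Stack: [31, 2]
BINARY_OP + → 31 + 2 = 33. Stack: [33]
LOAD_CONST → push 4. Stack: [33, 4]
BINARY_OP << → 33 << 4 = 528. Stack: [528]
STORE_FAST k → k=528. Stack: []
LOAD_FAST m → push 32. Stack: [32]
RETURN_VALUE → return 32.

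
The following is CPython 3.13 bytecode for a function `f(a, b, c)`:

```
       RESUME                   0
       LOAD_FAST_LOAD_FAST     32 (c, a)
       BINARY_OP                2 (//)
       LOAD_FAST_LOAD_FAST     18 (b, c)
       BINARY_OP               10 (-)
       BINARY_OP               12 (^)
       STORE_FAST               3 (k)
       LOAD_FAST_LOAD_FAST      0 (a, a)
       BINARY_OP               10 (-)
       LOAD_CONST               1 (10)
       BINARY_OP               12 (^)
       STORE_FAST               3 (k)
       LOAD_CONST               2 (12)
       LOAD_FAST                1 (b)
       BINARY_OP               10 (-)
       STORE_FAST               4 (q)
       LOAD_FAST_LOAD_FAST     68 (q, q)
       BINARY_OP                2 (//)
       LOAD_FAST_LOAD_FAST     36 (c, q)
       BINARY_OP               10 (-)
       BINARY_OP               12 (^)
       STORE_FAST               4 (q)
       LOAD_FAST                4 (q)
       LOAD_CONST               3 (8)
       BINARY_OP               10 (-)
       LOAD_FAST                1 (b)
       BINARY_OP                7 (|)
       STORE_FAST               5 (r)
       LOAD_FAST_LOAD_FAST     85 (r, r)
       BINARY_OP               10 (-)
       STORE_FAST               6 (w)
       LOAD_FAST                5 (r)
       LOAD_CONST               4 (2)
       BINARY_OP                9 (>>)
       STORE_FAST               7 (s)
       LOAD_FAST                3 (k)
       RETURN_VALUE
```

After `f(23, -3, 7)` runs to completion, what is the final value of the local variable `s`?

-1

LOAD_FAST_LOAD_FAST c,a → push 7,23. Stack: [7, 23]
BINARY_OP // → 7 // 23 = 0. Stack: [0]
LOAD_FAST_LOAD_FAST b,c → push -3,7. Stack: [0, -3, 7]
BINARY_OP - → -3 - 7 = -10. Stack: [0, -10]
BINARY_OP ^ → 0 ^ -10 = -10. Stack: [-10]
STORE_FAST k → k=-10. Stack: []
LOAD_FAST_LOAD_FAST a,a → push 23,23. Stack: [23, 23]
BINARY_OP - → 23 - 23 = 0. Stack: [0]
LOAD_CONST → push 10. Stack: [0, 10]
BINARY_OP ^ → 0 ^ 10 = 10. Stack: [10]
STORE_FAST k → k=10. Stack: []
LOAD_CONST → push 12. Stack: [12]
LOAD_FAST b → push -3. Stack: [12, -3]
BINARY_OP - → 12 - -3 = 15. Stack: [15]
STORE_FAST q → q=15. Stack: []
LOAD_FAST_LOAD_FAST q,q → push 15,15. Stack: [15, 15]
BINARY_OP // → 15 // 15 = 1. Stack: [1]
LOAD_FAST_LOAD_FAST c,q → push 7,15. Stack: [1, 7, 15]
BINARY_OP - → 7 - 15 = -8. Stack: [1, -8]
BINARY_OP ^ → 1 ^ -8 = -7. Stack: [-7]
STORE_FAST q → q=-7. Stack: []
LOAD_FAST q → push -7. Stack: [-7]
LOAD_CONST → push 8. Stack: [-7, 8]
BINARY_OP - → -7 - 8 = -15. Stack: [-15]
LOAD_FAST b → push -3. Stack: [-15, -3]
BINARY_OP | → -15 | -3 = -3. Stack: [-3]
STORE_FAST r → r=-3. Stack: []
LOAD_FAST_LOAD_FAST r,r → push -3,-3. Stack: [-3, -3]
BINARY_OP - → -3 - -3 = 0. Stack: [0]
STORE_FAST w → w=0. Stack: []
LOAD_FAST r → push -3. Stack: [-3]
LOAD_CONST → push 2. Stack: [-3, 2]
BINARY_OP >> → -3 >> 2 = -1. Stack: [-1]
STORE_FAST s → s=-1. Stack: []
LOAD_FAST k → push 10. Stack: [10]
RETURN_VALUE → return 10.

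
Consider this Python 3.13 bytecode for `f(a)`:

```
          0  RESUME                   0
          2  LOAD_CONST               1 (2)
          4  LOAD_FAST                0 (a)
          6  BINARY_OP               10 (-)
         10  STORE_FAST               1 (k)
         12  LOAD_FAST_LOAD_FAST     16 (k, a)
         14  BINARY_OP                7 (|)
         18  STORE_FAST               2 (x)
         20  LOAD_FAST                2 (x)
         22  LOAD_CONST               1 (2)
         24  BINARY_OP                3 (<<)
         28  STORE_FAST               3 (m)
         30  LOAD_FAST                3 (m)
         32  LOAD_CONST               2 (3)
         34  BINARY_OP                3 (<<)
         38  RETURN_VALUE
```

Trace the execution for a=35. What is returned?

-32

LOAD_CONST → push 2. Stack: [2]
LOAD_FAST a → push 35. Stack: [2, 35]
BINARY_OP - → 2 - 35 = -33. Stack: [-33]
STORE_FAST k → k=-33. Stack: []
LOAD_FAST_LOAD_FAST k,a → push -33,35. Stack: [-33, 35]
BINARY_OP | → -33 | 35 = -1. Stack: [-1]
STORE_FAST x → x=-1. Stack: []
LOAD_FAST x → push -1. Stack: [-1]
LOAD_CONST → push 2. Stack: [-1, 2]
BINARY_OP << → -1 << 2 = -4. Stack: [-4]
STORE_FAST m → m=-4. Stack: []
LOAD_FAST m → push -4. Stack: [-4]
LOAD_CONST → push 3. Stack: [-4, 3]
BINARY_OP << → -4 << 3 = -32. Stack: [-32]
RETURN_VALUE → return -32.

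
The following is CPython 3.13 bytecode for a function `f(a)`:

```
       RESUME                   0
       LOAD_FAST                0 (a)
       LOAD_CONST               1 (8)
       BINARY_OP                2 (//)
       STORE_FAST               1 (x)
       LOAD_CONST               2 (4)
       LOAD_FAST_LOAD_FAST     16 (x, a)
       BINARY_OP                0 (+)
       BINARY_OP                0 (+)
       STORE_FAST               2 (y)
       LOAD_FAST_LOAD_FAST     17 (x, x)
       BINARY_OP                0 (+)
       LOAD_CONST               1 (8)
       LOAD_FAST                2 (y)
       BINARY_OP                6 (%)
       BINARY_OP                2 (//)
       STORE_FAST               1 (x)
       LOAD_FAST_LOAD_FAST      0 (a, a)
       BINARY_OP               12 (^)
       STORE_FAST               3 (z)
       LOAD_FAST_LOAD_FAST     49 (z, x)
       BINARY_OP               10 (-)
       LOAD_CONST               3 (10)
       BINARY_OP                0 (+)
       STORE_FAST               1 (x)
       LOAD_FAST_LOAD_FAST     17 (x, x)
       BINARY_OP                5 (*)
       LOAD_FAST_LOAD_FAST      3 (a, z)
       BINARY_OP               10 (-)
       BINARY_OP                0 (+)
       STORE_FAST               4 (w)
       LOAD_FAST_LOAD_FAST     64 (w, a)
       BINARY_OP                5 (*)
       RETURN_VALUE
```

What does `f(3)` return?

309

LOAD_FAST a → push 3. Stack: [3]
LOAD_CONST → push 8. Stack: [3, 8]
BINARY_OP // → 3 // 8 = 0. Stack: [0]
STORE_FAST x → x=0. Stack: []
LOAD_CONST → push 4. Stack: [4]
LOAD_FAST_LOAD_FAST x,a → push 0,3. Stack: [4, 0, 3]
BINARY_OP + → 0 + 3 = 3. Stack: [4, 3]
BINARY_OP + → 4 + 3 = 7. Stack: [7]
STORE_FAST y → y=7. Stack: []
LOAD_FAST_LOAD_FAST x,x → push 0,0. Stack: [0, 0]
BINARY_OP + → 0 + 0 = 0. Stack: [0]
LOAD_CONST → push 8. Stack: [0, 8]
LOAD_FAST y → push 7. Stack: [0, 8, 7]
BINARY_OP % → 8 % 7 = 1. Stack: [0, 1]
BINARY_OP // → 0 // 1 = 0. Stack: [0]
STORE_FAST x → x=0. Stack: []
LOAD_FAST_LOAD_FAST a,a → push 3,3. Stack: [3, 3]
BINARY_OP ^ → 3 ^ 3 = 0. Stack: [0]
STORE_FAST z → z=0. Stack: []
LOAD_FAST_LOAD_FAST z,x → push 0,0. Stack: [0, 0]
BINARY_OP - → 0 - 0 = 0. Stack: [0]
LOAD_CONST → push 10. Stack: [0, 10]
BINARY_OP + → 0 + 10 = 10. Stack: [10]
STORE_FAST x → x=10. Stack: []
LOAD_FAST_LOAD_FAST x,x → push 10,10. Stack: [10, 10]
BINARY_OP * → 10 * 10 = 100. Stack: [100]
LOAD_FAST_LOAD_FAST a,z → push 3,0. Stack: [100, 3, 0]
BINARY_OP - → 3 - 0 = 3. Stack: [100, 3]
BINARY_OP + → 100 + 3 = 103. Stack: [103]
STORE_FAST w → w=103. Stack: []
LOAD_FAST_LOAD_FAST w,a → push 103,3. Stack: [103, 3]
BINARY_OP * → 103 * 3 = 309. Stack: [309]
RETURN_VALUE → return 309.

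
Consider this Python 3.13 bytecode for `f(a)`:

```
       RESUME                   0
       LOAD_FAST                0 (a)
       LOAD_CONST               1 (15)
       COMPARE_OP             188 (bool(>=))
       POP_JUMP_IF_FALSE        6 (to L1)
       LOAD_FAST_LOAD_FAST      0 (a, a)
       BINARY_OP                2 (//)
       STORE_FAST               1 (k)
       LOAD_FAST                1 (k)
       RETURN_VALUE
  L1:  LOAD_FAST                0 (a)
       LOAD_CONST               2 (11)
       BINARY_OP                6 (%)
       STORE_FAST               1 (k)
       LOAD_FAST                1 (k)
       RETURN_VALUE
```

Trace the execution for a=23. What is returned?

1

LOAD_FAST a → push 23. Stack: [23]
LOAD_CONST → push 15. Stack: [23, 15]
COMPARE_OP bool(>=) → 23 vs 15 = True. Stack: [True]
POP_JUMP_IF_FALSE → pop True; no jump. Stack: []
LOAD_FAST_LOAD_FAST a,a → push 23,23. Stack: [23, 23]
BINARY_OP // → 23 // 23 = 1. Stack: [1]
STORE_FAST k → k=1. Stack: []
LOAD_FAST k → push 1. Stack: [1]
RETURN_VALUE → return 1.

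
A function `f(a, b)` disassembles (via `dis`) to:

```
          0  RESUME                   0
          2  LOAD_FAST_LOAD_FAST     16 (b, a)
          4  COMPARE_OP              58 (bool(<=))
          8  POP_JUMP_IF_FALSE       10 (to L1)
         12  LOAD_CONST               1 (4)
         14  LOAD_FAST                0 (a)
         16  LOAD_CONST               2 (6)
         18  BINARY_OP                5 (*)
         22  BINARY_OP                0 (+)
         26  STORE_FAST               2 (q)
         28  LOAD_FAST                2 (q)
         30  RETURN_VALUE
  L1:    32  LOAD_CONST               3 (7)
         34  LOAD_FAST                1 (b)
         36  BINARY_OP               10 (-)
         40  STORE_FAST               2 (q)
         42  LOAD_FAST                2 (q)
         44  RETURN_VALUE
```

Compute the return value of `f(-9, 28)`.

-21

LOAD_FAST_LOAD_FAST b,a → push 28,-9. Stack: [28, -9]
COMPARE_OP bool(<=) → 28 vs -9 = False. Stack: [False]
POP_JUMP_IF_FALSE → pop False; jump. Stack: []
LOAD_CONST → push 7. Stack: [7]
LOAD_FAST b → push 28. Stack: [7, 28]
BINARY_OP - → 7 - 28 = -21. Stack: [-21]
STORE_FAST q → q=-21. Stack: []
LOAD_FAST q → push -21. Stack: [-21]
RETURN_VALUE → return -21.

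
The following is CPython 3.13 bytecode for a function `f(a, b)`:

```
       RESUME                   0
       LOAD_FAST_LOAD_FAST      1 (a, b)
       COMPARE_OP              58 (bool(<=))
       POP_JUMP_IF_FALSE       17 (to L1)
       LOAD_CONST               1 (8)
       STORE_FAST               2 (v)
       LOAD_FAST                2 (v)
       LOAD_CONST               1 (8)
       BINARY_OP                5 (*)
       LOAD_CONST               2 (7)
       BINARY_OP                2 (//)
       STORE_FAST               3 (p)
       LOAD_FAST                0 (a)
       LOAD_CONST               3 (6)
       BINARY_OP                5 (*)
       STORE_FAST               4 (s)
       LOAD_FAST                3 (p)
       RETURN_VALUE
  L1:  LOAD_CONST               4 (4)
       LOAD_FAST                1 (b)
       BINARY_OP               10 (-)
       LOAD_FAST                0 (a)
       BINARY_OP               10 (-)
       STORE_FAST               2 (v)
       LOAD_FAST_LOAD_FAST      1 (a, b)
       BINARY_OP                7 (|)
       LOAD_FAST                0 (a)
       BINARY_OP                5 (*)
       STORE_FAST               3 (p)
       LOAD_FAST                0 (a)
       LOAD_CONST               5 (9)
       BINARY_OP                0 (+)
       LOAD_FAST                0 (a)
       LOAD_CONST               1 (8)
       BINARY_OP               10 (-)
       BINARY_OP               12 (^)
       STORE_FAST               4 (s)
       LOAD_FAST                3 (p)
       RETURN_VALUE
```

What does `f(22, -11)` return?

LOAD_FAST_LOAD_FAST a,b → push 22,-11. Stack: [22, -11]
COMPARE_OP bool(<=) → 22 vs -11 = False. Stack: [False]
POP_JUMP_IF_FALSE → pop False; jump. Stack: []
LOAD_CONST → push 4. Stack: [4]
LOAD_FAST b → push -11. Stack: [4, -11]
BINARY_OP - → 4 - -11 = 15. Stack: [15]
LOAD_FAST a → push 22. Stack: [15, 22]
BINARY_OP - → 15 - 22 = -7. Stack: [-7]
STORE_FAST v → v=-7. Stack: []
LOAD_FAST_LOAD_FAST a,b → push 22,-11. Stack: [22, -11]
BINARY_OP | → 22 | -11 = -9. Stack: [-9]
LOAD_FAST a → push 22. Stack: [-9, 22]
BINARY_OP * → -9 * 22 = -198. Stack: [-198]
STORE_FAST p → p=-198. Stack: []
LOAD_FAST a → push 22. Stack: [22]
LOAD_CONST → push 9. Stack: [22, 9]
BINARY_OP + → 22 + 9 = 31. Stack: [31]
LOAD_FAST a → push 22. Stack: [31, 22]
LOAD_CONST → push 8. Stack: [31, 22, 8]
BINARY_OP - → 22 - 8 = 14. Stack: [31, 14]
BINARY_OP ^ → 31 ^ 14 = 17. Stack: [17]
STORE_FAST s → s=17. Stack: []
LOAD_FAST p → push -198. Stack: [-198]
RETURN_VALUE → return -198.

-198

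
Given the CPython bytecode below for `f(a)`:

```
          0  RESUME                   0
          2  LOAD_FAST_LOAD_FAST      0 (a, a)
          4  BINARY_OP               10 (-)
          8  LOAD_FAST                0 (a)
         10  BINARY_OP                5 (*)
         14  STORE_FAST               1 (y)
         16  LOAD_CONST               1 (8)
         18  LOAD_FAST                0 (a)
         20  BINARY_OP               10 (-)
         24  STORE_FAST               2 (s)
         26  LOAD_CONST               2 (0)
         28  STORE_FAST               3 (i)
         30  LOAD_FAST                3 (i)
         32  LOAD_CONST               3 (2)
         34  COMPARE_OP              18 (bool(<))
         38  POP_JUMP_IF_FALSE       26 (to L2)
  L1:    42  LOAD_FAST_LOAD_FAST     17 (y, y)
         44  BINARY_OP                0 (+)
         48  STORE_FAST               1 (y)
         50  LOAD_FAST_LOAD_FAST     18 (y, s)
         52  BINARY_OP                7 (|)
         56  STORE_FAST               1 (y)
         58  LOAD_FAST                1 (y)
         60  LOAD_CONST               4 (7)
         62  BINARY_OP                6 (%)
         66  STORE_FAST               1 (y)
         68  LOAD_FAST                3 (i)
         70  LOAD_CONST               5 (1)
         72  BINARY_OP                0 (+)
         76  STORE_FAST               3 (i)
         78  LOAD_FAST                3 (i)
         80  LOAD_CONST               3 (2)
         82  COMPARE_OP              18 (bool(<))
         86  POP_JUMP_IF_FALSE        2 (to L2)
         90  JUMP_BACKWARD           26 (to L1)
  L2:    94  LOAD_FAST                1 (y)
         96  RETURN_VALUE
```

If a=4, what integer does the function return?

LOAD_FAST_LOAD_FAST a,a → push 4,4. Stack: [4, 4]
BINARY_OP - → 4 - 4 = 0. Stack: [0]
LOAD_FAST a → push 4. Stack: [0, 4]
BINARY_OP * → 0 * 4 = 0. Stack: [0]
STORE_FAST y → y=0. Stack: []
LOAD_CONST → push 8. Stack: [8]
LOAD_FAST a → push 4. Stack: [8, 4]
BINARY_OP - → 8 - 4 = 4. Stack: [4]
STORE_FAST s → s=4. Stack: []
LOAD_CONST → push 0. Stack: [0]
STORE_FAST i → i=0. Stack: []
LOAD_FAST i → push 0. Stack: [0]
LOAD_CONST → push 2. Stack: [0, 2]
COMPARE_OP bool(<) → 0 vs 2 = True. Stack: [True]
POP_JUMP_IF_FALSE → pop True; no jump. Stack: []
LOAD_FAST_LOAD_FAST y,y → push 0,0. Stack: [0, 0]
BINARY_OP + → 0 + 0 = 0. Stack: [0]
STORE_FAST y → y=0. Stack: []
LOAD_FAST_LOAD_FAST y,s → push 0,4. Stack: [0, 4]
BINARY_OP | → 0 | 4 = 4. Stack: [4]
STORE_FAST y → y=4. Stack: []
LOAD_FAST y → push 4. Stack: [4]
LOAD_CONST → push 7. Stack: [4, 7]
BINARY_OP % → 4 % 7 = 4. Stack: [4]
STORE_FAST y → y=4. Stack: []
LOAD_FAST i → push 0. Stack: [0]
LOAD_CONST → push 1. Stack: [0, 1]
BINARY_OP + → 0 + 1 = 1. Stack: [1]
STORE_FAST i → i=1. Stack: []
LOAD_FAST i → push 1. Stack: [1]
LOAD_CONST → push 2. Stack: [1, 2]
COMPARE_OP bool(<) → 1 vs 2 = True. Stack: [True]
POP_JUMP_IF_FALSE → pop True; no jump. Stack: []
LOAD_FAST_LOAD_FAST y,y → push 4,4. Stack: [4, 4]
BINARY_OP + → 4 + 4 = 8. Stack: [8]
STORE_FAST y → y=8. Stack: []
LOAD_FAST_LOAD_FAST y,s → push 8,4. Stack: [8, 4]
BINARY_OP | → 8 | 4 = 12. Stack: [12]
STORE_FAST y → y=12. Stack: []
LOAD_FAST y → push 12. Stack: [12]
LOAD_CONST → push 7. Stack: [12, 7]
BINARY_OP % → 12 % 7 = 5. Stack: [5]
STORE_FAST y → y=5. Stack: []
LOAD_FAST i → push 1. Stack: [1]
LOAD_CONST → push 1. Stack: [1, 1]
BINARY_OP + → 1 + 1 = 2. Stack: [2]
STORE_FAST i → i=2. Stack: []
LOAD_FAST i → push 2. Stack: [2]
LOAD_CONST → push 2. Stack: [2, 2]
COMPARE_OP bool(<) → 2 vs 2 = False. Stack: [False]
POP_JUMP_IF_FALSE → pop False; jump. Stack: []
LOAD_FAST y → push 5. Stack: [5]
RETURN_VALUE → return 5.

5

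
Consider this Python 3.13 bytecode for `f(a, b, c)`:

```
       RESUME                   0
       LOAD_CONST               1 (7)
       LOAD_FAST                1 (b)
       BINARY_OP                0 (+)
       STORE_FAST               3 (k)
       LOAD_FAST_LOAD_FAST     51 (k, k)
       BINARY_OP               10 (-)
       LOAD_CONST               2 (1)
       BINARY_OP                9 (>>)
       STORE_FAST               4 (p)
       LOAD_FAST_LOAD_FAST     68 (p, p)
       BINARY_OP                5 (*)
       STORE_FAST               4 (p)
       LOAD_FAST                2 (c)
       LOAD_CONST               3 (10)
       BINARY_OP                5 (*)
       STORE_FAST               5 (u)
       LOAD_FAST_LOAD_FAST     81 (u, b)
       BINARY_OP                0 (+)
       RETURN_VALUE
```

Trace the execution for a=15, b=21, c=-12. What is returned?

-99

LOAD_CONST → push 7. Stack: [7]
LOAD_FAST b → push 21. Stack: [7, 21]
BINARY_OP + → 7 + 21 = 28. Stack: [28]
STORE_FAST k → k=28. Stack: []
LOAD_FAST_LOAD_FAST k,k → push 28,28. Stack: [28, 28]
BINARY_OP - → 28 - 28 = 0. Stack: [0]
LOAD_CONST → push 1. Stack: [0, 1]
BINARY_OP >> → 0 >> 1 = 0. Stack: [0]
STORE_FAST p → p=0. Stack: []
LOAD_FAST_LOAD_FAST p,p → push 0,0. Stack: [0, 0]
BINARY_OP * → 0 * 0 = 0. Stack: [0]
STORE_FAST p → p=0. Stack: []
LOAD_FAST c → push -12. Stack: [-12]
LOAD_CONST → push 10. Stack: [-12, 10]
BINARY_OP * → -12 * 10 = -120. Stack: [-120]
STORE_FAST u → u=-120. Stack: []
LOAD_FAST_LOAD_FAST u,b → push -120,21. Stack: [-120, 21]
BINARY_OP + → -120 + 21 = -99. Stack: [-99]
RETURN_VALUE → return -99.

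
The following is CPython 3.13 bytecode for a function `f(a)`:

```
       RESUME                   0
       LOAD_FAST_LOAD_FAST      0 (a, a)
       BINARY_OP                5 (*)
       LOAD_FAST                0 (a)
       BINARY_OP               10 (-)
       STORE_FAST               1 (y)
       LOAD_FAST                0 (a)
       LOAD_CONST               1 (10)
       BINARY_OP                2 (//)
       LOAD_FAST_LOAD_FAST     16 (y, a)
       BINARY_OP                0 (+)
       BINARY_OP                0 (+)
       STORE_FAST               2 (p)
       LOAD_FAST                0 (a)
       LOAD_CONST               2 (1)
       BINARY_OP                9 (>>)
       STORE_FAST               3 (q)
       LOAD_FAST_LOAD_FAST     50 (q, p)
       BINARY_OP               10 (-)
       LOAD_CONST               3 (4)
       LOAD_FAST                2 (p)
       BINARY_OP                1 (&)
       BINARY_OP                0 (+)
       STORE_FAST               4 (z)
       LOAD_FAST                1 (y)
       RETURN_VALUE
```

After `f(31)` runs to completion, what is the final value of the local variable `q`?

15

LOAD_FAST_LOAD_FAST a,a → push 31,31. Stack: [31, 31]
BINARY_OP * → 31 * 31 = 961. Stack: [961]
LOAD_FAST a → push 31. Stack: [961, 31]
BINARY_OP - → 961 - 31 = 930. Stack: [930]
STORE_FAST y → y=930. Stack: []
LOAD_FAST a → push 31. Stack: [31]
LOAD_CONST → push 10. Stack: [31, 10]
BINARY_OP // → 31 // 10 = 3. Stack: [3]
LOAD_FAST_LOAD_FAST y,a → push 930,31. Stack: [3, 930, 31]
BINARY_OP + → 930 + 31 = 961. Stack: [3, 961]
BINARY_OP + → 3 + 961 = 964. Stack: [964]
STORE_FAST p → p=964. Stack: []
LOAD_FAST a → push 31. Stack: [31]
LOAD_CONST → push 1. Stack: [31, 1]
BINARY_OP >> → 31 >> 1 = 15. Stack: [15]
STORE_FAST q → q=15. Stack: []
LOAD_FAST_LOAD_FAST q,p → push 15,964. Stack: [15, 964]
BINARY_OP - → 15 - 964 = -949. Stack: [-949]
LOAD_CONST → push 4. Stack: [-949, 4]
LOAD_FAST p → push 964. Stack: [-949, 4, 964]
BINARY_OP & → 4 & 964 = 4. Stack: [-949, 4]
BINARY_OP + → -949 + 4 = -945. Stack: [-945]
STORE_FAST z → z=-945. Stack: []
LOAD_FAST y → push 930. Stack: [930]
RETURN_VALUE → return 930.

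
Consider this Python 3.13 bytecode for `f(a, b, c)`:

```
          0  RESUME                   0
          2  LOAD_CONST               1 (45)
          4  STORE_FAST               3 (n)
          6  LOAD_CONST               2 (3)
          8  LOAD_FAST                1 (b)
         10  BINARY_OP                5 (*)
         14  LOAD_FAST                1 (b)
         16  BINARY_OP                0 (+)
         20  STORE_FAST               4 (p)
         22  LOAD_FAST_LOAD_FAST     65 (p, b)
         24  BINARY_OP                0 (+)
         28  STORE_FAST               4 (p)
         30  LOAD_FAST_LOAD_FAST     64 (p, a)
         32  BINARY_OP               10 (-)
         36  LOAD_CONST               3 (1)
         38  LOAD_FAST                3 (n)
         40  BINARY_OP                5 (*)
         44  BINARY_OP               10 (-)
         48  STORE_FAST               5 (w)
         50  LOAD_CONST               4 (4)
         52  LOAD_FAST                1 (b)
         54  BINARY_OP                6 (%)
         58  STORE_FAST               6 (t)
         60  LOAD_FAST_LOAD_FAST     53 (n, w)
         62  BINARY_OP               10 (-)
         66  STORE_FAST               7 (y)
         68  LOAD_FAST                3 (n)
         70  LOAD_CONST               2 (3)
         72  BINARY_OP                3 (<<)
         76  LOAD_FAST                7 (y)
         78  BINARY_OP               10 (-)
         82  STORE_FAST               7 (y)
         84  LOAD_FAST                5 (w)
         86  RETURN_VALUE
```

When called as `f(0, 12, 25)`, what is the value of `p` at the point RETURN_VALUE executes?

LOAD_CONST → push 45. Stack: [45]
STORE_FAST n → n=45. Stack: []
LOAD_CONST → push 3. Stack: [3]
LOAD_FAST b → push 12. Stack: [3, 12]
BINARY_OP * → 3 * 12 = 36. Stack: [36]
LOAD_FAST b → push 12. Stack: [36, 12]
BINARY_OP + → 36 + 12 = 48. Stack: [48]
STORE_FAST p → p=48. Stack: []
LOAD_FAST_LOAD_FAST p,b → push 48,12. Stack: [48, 12]
BINARY_OP + → 48 + 12 = 60. Stack: [60]
STORE_FAST p → p=60. Stack: []
LOAD_FAST_LOAD_FAST p,a → push 60,0. Stack: [60, 0]
BINARY_OP - → 60 - 0 = 60. Stack: [60]
LOAD_CONST → push 1. Stack: [60, 1]
LOAD_FAST n → push 45. Stack: [60, 1, 45]
BINARY_OP * → 1 * 45 = 45. Stack: [60, 45]
BINARY_OP - → 60 - 45 = 15. Stack: [15]
STORE_FAST w → w=15. Stack: []
LOAD_CONST → push 4. Stack: [4]
LOAD_FAST b → push 12. Stack: [4, 12]
BINARY_OP % → 4 % 12 = 4. Stack: [4]
STORE_FAST t → t=4. Stack: []
LOAD_FAST_LOAD_FAST n,w → push 45,15. Stack: [45, 15]
BINARY_OP - → 45 - 15 = 30. Stack: [30]
STORE_FAST y → y=30. Stack: []
LOAD_FAST n → push 45. Stack: [45]
LOAD_CONST → push 3. Stack: [45, 3]
BINARY_OP << → 45 << 3 = 360. Stack: [360]
LOAD_FAST y → push 30. Stack: [360, 30]
BINARY_OP - → 360 - 30 = 330. Stack: [330]
STORE_FAST y → y=330. Stack: []
LOAD_FAST w → push 15. Stack: [15]
RETURN_VALUE → return 15.

60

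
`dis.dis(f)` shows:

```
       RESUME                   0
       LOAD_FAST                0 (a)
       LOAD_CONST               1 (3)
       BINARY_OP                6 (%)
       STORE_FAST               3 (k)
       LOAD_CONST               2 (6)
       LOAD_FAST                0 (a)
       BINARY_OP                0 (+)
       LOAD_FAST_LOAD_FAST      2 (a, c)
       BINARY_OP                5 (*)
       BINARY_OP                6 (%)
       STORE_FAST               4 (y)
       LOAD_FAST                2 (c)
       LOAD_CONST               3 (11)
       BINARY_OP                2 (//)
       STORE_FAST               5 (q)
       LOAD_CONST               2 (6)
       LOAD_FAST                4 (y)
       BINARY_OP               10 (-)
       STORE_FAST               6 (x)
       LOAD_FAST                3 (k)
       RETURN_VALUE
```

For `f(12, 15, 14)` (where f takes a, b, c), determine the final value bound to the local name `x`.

LOAD_FAST a → push 12. Stack: [12]
LOAD_CONST → push 3. Stack: [12, 3]
BINARY_OP % → 12 % 3 = 0. Stack: [0]
STORE_FAST k → k=0. Stack: []
LOAD_CONST → push 6. Stack: [6]
LOAD_FAST a → push 12. Stack: [6, 12]
BINARY_OP + → 6 + 12 = 18. Stack: [18]
LOAD_FAST_LOAD_FAST a,c → push 12,14. Stack: [18, 12, 14]
BINARY_OP * → 12 * 14 = 168. Stack: [18, 168]
BINARY_OP % → 18 % 168 = 18. Stack: [18]
STORE_FAST y → y=18. Stack: []
LOAD_FAST c → push 14. Stack: [14]
LOAD_CONST → push 11. Stack: [14, 11]
BINARY_OP // → 14 // 11 = 1. Stack: [1]
STORE_FAST q → q=1. Stack: []
LOAD_CONST → push 6. Stack: [6]
LOAD_FAST y → push 18. Stack: [6, 18]
BINARY_OP - → 6 - 18 = -12. Stack: [-12]
STORE_FAST x → x=-12. Stack: []
LOAD_FAST k → push 0. Stack: [0]
RETURN_VALUE → return 0.

-12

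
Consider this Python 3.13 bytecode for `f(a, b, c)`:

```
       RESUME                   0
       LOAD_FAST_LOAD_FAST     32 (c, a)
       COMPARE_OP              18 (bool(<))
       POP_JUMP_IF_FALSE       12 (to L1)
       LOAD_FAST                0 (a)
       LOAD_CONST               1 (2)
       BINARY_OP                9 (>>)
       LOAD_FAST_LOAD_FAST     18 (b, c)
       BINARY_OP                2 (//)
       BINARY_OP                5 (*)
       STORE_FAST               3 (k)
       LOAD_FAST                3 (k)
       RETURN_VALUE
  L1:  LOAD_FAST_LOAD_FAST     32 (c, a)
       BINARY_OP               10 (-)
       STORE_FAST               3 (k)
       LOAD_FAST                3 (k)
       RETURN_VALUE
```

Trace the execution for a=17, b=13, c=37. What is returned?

20

LOAD_FAST_LOAD_FAST c,a → push 37,17. Stack: [37, 17]
COMPARE_OP bool(<) → 37 vs 17 = False. Stack: [False]
POP_JUMP_IF_FALSE → pop False; jump. Stack: []
LOAD_FAST_LOAD_FAST c,a → push 37,17. Stack: [37, 17]
BINARY_OP - → 37 - 17 = 20. Stack: [20]
STORE_FAST k → k=20. Stack: []
LOAD_FAST k → push 20. Stack: [20]
RETURN_VALUE → return 20.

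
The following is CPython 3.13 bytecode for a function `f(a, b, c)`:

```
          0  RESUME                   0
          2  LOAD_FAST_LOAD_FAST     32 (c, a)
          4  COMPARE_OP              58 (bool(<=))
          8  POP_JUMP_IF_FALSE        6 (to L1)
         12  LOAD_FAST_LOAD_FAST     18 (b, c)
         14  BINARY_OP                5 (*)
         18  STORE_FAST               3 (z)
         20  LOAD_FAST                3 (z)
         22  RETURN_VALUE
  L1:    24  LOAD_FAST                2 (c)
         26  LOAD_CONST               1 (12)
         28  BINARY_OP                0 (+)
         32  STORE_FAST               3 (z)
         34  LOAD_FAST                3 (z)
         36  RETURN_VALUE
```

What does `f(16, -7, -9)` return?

LOAD_FAST_LOAD_FAST c,a → push -9,16. Stack: [-9, 16]
COMPARE_OP bool(<=) → -9 vs 16 = True. Stack: [True]
POP_JUMP_IF_FALSE → pop True; no jump. Stack: []
LOAD_FAST_LOAD_FAST b,c → push -7,-9. Stack: [-7, -9]
BINARY_OP * → -7 * -9 = 63. Stack: [63]
STORE_FAST z → z=63. Stack: []
LOAD_FAST z → push 63. Stack: [63]
RETURN_VALUE → return 63.

63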